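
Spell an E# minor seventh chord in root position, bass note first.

The chord tones are E#–G#–B#–D#. With the root (E#) lowest for root position: E#, G#, B#, D#.

E#, G#, B#, D#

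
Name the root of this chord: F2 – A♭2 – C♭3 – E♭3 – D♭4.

Db

Reordering F, Ab, Cb, Eb, Db into stacked thirds gives Db–F–Ab–Cb–Eb; the bottom of that stack, Db, is the root.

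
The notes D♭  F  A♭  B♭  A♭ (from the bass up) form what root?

Reordering Db, F, Ab, Bb into stacked thirds gives Bb–Db–F–Ab; the bottom of that stack, Bb, is the root.

Bb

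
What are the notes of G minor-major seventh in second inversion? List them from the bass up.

D, F#, G, Bb

G minor-major seventh is G–Bb–D–F#. Second inversion puts the fifth (D) in the bass, with the remaining tones above: D, F#, G, Bb.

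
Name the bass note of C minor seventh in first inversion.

Eb

The third of C minor seventh (C–Eb–G–Bb) is Eb; that is the bass in first inversion.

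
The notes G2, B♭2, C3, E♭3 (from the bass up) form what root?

C

Reordering G, Bb, C, Eb into stacked thirds gives C–Eb–G–Bb; the bottom of that stack, C, is the root.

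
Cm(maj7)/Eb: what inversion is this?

Cm(maj7)/Eb means C minor-major seventh with Eb in the bass. Eb is the third of C minor-major seventh (C–Eb–G–B), so this is first inversion.

first inversion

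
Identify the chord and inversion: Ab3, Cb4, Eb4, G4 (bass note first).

The pitch classes Ab, Cb, Eb, G arrange in thirds as Ab–Cb–Eb–G: an Ab minor-major seventh chord.
Ab is the root of Ab minor-major seventh; root in the bass means root position (figured bass 7).

Ab minor-major seventh, root position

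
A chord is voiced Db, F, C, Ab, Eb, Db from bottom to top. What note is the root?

Reordering Db, F, C, Ab, Eb into stacked thirds gives Db–F–Ab–C–Eb; the bottom of that stack, Db, is the root.

Db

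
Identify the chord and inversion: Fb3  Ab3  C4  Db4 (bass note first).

The distinct note names are Fb, Ab, C, Db. Stacked in thirds they read Db–Fb–Ab–C, which is a minor-major seventh chord on Db.
With the third (Fb) in the bass, the chord is in first inversion (figured bass 6/5).

Db minor-major seventh, first inversion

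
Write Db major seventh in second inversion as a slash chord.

Second inversion of Db major seventh has the fifth (Ab) in the bass. As a slash chord: Dbmaj7/Ab.

Dbmaj7/Ab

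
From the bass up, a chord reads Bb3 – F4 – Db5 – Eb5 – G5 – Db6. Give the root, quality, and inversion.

Eb dominant ninth, second inversion

The distinct note names are Bb, F, Db, Eb, G. Stacked in thirds they read Eb–G–Bb–Db–F, which is a dominant ninth chord on Eb.
The lowest note is Bb, the fifth of the chord, so this is second inversion.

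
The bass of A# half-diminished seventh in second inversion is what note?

The fifth of A# half-diminished seventh (A#–C#–E–G#) is E; that is the bass in second inversion.

E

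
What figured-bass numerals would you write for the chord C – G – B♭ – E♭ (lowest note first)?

The notes C, G, Bb, Eb stack in thirds as C–Eb–G–Bb — a C minor seventh chord. The bass C is the root, so this is root position: figured 7.

7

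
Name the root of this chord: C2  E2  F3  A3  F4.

F

C, E, F, A are the tones of an F major seventh chord (F–A–C–E), making F the root.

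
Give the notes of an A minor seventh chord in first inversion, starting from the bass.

Spelling A minor seventh: A–C–E–G. In first inversion the third is bass, giving C, E, G, A from the bottom.

C, E, G, A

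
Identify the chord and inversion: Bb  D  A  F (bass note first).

Bb major seventh, root position

The distinct note names are Bb, D, A, F. Stacked in thirds they read Bb–D–F–A, which is a major seventh chord on Bb.
With the root (Bb) in the bass, the chord is in root position (figured bass 7).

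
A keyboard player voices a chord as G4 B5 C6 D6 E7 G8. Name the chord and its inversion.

Reducing to letter names: G, B, C, D, E. These stack in thirds as C–E–G–B–D — a C major ninth chord.
The lowest note is G, the fifth of the chord, so this is second inversion.

C major ninth, second inversion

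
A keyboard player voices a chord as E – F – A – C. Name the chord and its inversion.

F major seventh, third inversion

The distinct note names are E, F, A, C. Stacked in thirds they read F–A–C–E, which is a major seventh chord on F.
The lowest note is E, the seventh of the chord, so this is third inversion (figured bass 4/2).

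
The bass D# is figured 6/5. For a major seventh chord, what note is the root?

B

The figures 6/5 mean the third of the chord is in the bass. If D# is the third of a major seventh chord, the root is B (chord tones B–D#–F#–A#).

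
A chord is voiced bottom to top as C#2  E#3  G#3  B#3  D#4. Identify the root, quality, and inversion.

The distinct note names are C#, E#, G#, B#, D#. Stacked in thirds they read C#–E#–G#–B#–D#, which is a major ninth chord on C#.
With the root (C#) in the bass, the chord is in root position.

C# major ninth, root position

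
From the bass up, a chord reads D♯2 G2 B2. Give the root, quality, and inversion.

G augmented, second inversion

Reducing to letter names: D#, G, B. These stack in thirds as G–B–D# — a G augmented triad.
The lowest note is D#, the fifth of the chord, so this is second inversion (figured bass 6/4).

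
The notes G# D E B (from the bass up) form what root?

Reordering G#, D, E, B into stacked thirds gives E–G#–B–D; the bottom of that stack, E, is the root.

E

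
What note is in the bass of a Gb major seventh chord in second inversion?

The fifth of Gb major seventh (Gb–Bb–Db–F) is Db; that is the bass in second inversion.

Db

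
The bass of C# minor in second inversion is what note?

G#

The fifth of C# minor (C#–E–G#) is G#; that is the bass in second inversion.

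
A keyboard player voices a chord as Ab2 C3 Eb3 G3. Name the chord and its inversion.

Ab major seventh, root position

Reducing to letter names: Ab, C, Eb, G. These stack in thirds as Ab–C–Eb–G — an Ab major seventh chord.
The lowest note is Ab, the root of the chord, so this is root position (figured bass 7).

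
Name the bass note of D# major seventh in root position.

D# major seventh is D#–F##–A#–C##. Root position places the root in the bass: D#.

D#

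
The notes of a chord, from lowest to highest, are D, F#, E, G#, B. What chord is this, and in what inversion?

E dominant ninth, third inversion

Reducing to letter names: D, F#, E, G#, B. These stack in thirds as E–G#–B–D–F# — an E dominant ninth chord.
D is the seventh of E dominant ninth; seventh in the bass means third inversion.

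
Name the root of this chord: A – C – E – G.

A

The distinct letter names are A, C, E, G. Arranged as a stack of thirds they read A–C–E–G, so A is the root (an A minor seventh chord).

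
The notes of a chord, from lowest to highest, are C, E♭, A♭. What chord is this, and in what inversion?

Ab major, first inversion

The pitch classes C, Eb, Ab arrange in thirds as Ab–C–Eb: an Ab major triad.
The lowest note is C, the third of the chord, so this is first inversion (figured bass 6).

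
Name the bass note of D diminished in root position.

D

In root position the root is lowest. For D diminished (D–F–Ab) that is D.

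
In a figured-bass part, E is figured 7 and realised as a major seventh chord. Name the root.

E

The figures 7 mean the root of the chord is in the bass. If E is the root of a major seventh chord, the root is E (chord tones E–G#–B–D#).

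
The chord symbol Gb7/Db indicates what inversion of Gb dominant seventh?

second inversion

Gb7/Db means Gb dominant seventh with Db in the bass. Db is the fifth of Gb dominant seventh (Gb–Bb–Db–Fb), so this is second inversion.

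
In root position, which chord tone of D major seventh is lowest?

D

The root of D major seventh (D–F#–A–C#) is D; that is the bass in root position.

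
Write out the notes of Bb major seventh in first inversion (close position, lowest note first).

Spelling Bb major seventh: Bb–D–F–A. In first inversion the third is bass, giving D, F, A, Bb from the bottom.

D, F, A, Bb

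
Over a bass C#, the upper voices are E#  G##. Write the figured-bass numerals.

5/3

The notes C#, E#, G## stack in thirds as C#–E#–G## — a C# augmented triad. The bass C# is the root, so this is root position: figured 5/3.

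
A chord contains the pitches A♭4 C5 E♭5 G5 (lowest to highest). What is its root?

Ab

Reordering Ab, C, Eb, G into stacked thirds gives Ab–C–Eb–G; the bottom of that stack, Ab, is the root.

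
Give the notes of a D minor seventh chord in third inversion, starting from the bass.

C, D, F, A

Spelling D minor seventh: D–F–A–C. In third inversion the seventh is bass, giving C, D, F, A from the bottom.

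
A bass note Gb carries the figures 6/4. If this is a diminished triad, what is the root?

C

The figures 6/4 mean the fifth of the chord is in the bass. If Gb is the fifth of a diminished triad, the root is C (chord tones C–Eb–Gb).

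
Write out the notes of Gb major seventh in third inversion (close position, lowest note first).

F, Gb, Bb, Db

The chord tones are Gb–Bb–Db–F. With the seventh (F) lowest for third inversion: F, Gb, Bb, Db.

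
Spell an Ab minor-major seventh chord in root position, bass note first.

Ab minor-major seventh is Ab–Cb–Eb–G. Root position puts the root (Ab) in the bass, with the remaining tones above: Ab, Cb, Eb, G.

Ab, Cb, Eb, G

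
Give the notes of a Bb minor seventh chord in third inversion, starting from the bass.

Ab, Bb, Db, F

Spelling Bb minor seventh: Bb–Db–F–Ab. In third inversion the seventh is bass, giving Ab, Bb, Db, F from the bottom.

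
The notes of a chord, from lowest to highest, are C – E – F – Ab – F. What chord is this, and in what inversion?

The pitch classes C, E, F, Ab arrange in thirds as F–Ab–C–E: an F minor-major seventh chord.
With the fifth (C) in the bass, the chord is in second inversion (figured bass 4/3).

F minor-major seventh, second inversion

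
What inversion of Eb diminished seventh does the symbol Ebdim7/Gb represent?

Ebdim7/Gb means Eb diminished seventh with Gb in the bass. Gb is the third of Eb diminished seventh (Eb–Gb–Bbb–Dbb), so this is first inversion.

first inversion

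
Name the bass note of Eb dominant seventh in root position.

Eb

In root position the root is lowest. For Eb dominant seventh (Eb–G–Bb–Db) that is Eb.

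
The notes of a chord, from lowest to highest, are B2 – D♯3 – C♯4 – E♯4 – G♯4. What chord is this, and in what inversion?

C# dominant ninth, third inversion

The pitch classes B, D#, C#, E#, G# arrange in thirds as C#–E#–G#–B–D#: a C# dominant ninth chord.
B is the seventh of C# dominant ninth; seventh in the bass means third inversion.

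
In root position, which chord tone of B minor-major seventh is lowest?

B minor-major seventh is B–D–F#–A#. Root position places the root in the bass: B.

B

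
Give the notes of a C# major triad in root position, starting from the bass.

C#, E#, G#

C# major is C#–E#–G#. Root position puts the root (C#) in the bass, with the remaining tones above: C#, E#, G#.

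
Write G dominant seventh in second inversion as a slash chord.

Second inversion of G dominant seventh has the fifth (D) in the bass. As a slash chord: G7/D.

G7/D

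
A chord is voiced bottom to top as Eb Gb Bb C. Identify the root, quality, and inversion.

Reducing to letter names: Eb, Gb, Bb, C. These stack in thirds as C–Eb–Gb–Bb — a C half-diminished seventh chord.
Eb is the third of C half-diminished seventh; third in the bass means first inversion (figured bass 6/5).

C half-diminished seventh, first inversion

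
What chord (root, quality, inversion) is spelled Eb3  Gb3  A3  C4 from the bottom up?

The pitch classes Eb, Gb, A, C arrange in thirds as A–C–Eb–Gb: an A diminished seventh chord.
With the fifth (Eb) in the bass, the chord is in second inversion (figured bass 4/3).

A diminished seventh, second inversion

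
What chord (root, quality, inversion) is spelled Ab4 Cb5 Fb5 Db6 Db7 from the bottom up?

Db minor seventh, second inversion

Reducing to letter names: Ab, Cb, Fb, Db. These stack in thirds as Db–Fb–Ab–Cb — a Db minor seventh chord.
The lowest note is Ab, the fifth of the chord, so this is second inversion (figured bass 4/3).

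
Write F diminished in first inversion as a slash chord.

First inversion of F diminished has the third (Ab) in the bass. As a slash chord: Fdim/Ab.

Fdim/Ab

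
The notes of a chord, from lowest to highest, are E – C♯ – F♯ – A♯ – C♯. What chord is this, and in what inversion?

F# dominant seventh, third inversion

Reducing to letter names: E, C#, F#, A#. These stack in thirds as F#–A#–C#–E — an F# dominant seventh chord.
E is the seventh of F# dominant seventh; seventh in the bass means third inversion (figured bass 4/2).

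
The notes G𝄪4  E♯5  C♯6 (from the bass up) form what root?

C#

Reordering G##, E#, C# into stacked thirds gives C#–E#–G##; the bottom of that stack, C#, is the root.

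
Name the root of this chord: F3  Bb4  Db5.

Bb

The distinct letter names are F, Bb, Db. Arranged as a stack of thirds they read Bb–Db–F, so Bb is the root (a Bb minor triad).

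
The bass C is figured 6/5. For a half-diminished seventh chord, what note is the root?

The figures 6/5 mean the third of the chord is in the bass. If C is the third of a half-diminished seventh chord, the root is A (chord tones A–C–Eb–G).

A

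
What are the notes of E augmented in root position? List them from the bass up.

The chord tones are E–G#–B#. With the root (E) lowest for root position: E, G#, B#.

E, G#, B#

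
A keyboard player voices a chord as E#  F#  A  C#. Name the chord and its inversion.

F# minor-major seventh, third inversion

The distinct note names are E#, F#, A, C#. Stacked in thirds they read F#–A–C#–E#, which is a minor-major seventh chord on F#.
E# is the seventh of F# minor-major seventh; seventh in the bass means third inversion (figured bass 4/2).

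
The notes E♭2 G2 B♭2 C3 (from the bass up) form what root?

Reordering Eb, G, Bb, C into stacked thirds gives C–Eb–G–Bb; the bottom of that stack, C, is the root.

C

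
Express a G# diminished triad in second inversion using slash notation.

Second inversion of G# diminished has the fifth (D) in the bass. As a slash chord: G#dim/D.

G#dim/D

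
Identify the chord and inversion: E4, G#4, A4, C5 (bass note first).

A minor-major seventh, second inversion

Reducing to letter names: E, G#, A, C. These stack in thirds as A–C–E–G# — an A minor-major seventh chord.
The lowest note is E, the fifth of the chord, so this is second inversion (figured bass 4/3).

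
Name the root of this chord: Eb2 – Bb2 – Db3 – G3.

Eb

The distinct letter names are Eb, Bb, Db, G. Arranged as a stack of thirds they read Eb–G–Bb–Db, so Eb is the root (an Eb dominant seventh chord).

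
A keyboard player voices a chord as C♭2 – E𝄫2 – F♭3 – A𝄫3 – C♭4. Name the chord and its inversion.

Fb minor seventh, second inversion

Reducing to letter names: Cb, Ebb, Fb, Abb. These stack in thirds as Fb–Abb–Cb–Ebb — an Fb minor seventh chord.
Cb is the fifth of Fb minor seventh; fifth in the bass means second inversion (figured bass 4/3).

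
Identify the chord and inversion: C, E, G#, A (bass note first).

Reducing to letter names: C, E, G#, A. These stack in thirds as A–C–E–G# — an A minor-major seventh chord.
With the third (C) in the bass, the chord is in first inversion (figured bass 6/5).

A minor-major seventh, first inversion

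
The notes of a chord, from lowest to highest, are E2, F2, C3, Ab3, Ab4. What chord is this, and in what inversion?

Reducing to letter names: E, F, C, Ab. These stack in thirds as F–Ab–C–E — an F minor-major seventh chord.
E is the seventh of F minor-major seventh; seventh in the bass means third inversion (figured bass 4/2).

F minor-major seventh, third inversion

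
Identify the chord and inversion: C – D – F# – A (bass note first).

The pitch classes C, D, F#, A arrange in thirds as D–F#–A–C: a D dominant seventh chord.
With the seventh (C) in the bass, the chord is in third inversion (figured bass 4/2).

D dominant seventh, third inversion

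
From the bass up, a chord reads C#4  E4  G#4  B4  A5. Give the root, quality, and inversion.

A major ninth, first inversion

The pitch classes C#, E, G#, B, A arrange in thirds as A–C#–E–G#–B: an A major ninth chord.
With the third (C#) in the bass, the chord is in first inversion.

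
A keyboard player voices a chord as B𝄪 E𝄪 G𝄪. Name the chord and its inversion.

E## minor, second inversion

Reducing to letter names: B##, E##, G##. These stack in thirds as E##–G##–B## — an E## minor triad.
With the fifth (B##) in the bass, the chord is in second inversion (figured bass 6/4).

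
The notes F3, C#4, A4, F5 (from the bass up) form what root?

F

Reordering F, C#, A into stacked thirds gives F–A–C#; the bottom of that stack, F, is the root.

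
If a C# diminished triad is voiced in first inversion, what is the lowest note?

E

The third of C# diminished (C#–E–G) is E; that is the bass in first inversion.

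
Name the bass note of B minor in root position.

The root of B minor (B–D–F#) is B; that is the bass in root position.

B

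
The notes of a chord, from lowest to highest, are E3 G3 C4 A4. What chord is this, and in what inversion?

The distinct note names are E, G, C, A. Stacked in thirds they read A–C–E–G, which is a minor seventh chord on A.
The lowest note is E, the fifth of the chord, so this is second inversion (figured bass 4/3).

A minor seventh, second inversion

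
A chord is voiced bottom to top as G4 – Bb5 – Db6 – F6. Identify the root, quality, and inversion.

G half-diminished seventh, root position

The distinct note names are G, Bb, Db, F. Stacked in thirds they read G–Bb–Db–F, which is a half-diminished seventh chord on G.
G is the root of G half-diminished seventh; root in the bass means root position (figured bass 7).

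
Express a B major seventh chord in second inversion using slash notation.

Bmaj7/F#

Second inversion of B major seventh has the fifth (F#) in the bass. As a slash chord: Bmaj7/F#.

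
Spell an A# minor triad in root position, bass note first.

Spelling A# minor: A#–C#–E#. In root position the root is bass, giving A#, C#, E# from the bottom.

A#, C#, E#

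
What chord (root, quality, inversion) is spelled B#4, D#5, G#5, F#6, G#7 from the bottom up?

The distinct note names are B#, D#, G#, F#. Stacked in thirds they read G#–B#–D#–F#, which is a dominant seventh chord on G#.
With the third (B#) in the bass, the chord is in first inversion (figured bass 6/5).

G# dominant seventh, first inversion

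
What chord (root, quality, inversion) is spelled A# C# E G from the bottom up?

Reducing to letter names: A#, C#, E, G. These stack in thirds as A#–C#–E–G — an A# diminished seventh chord.
With the root (A#) in the bass, the chord is in root position (figured bass 7).

A# diminished seventh, root position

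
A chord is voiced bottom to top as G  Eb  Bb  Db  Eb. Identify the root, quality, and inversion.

Eb dominant seventh, first inversion

The distinct note names are G, Eb, Bb, Db. Stacked in thirds they read Eb–G–Bb–Db, which is a dominant seventh chord on Eb.
G is the third of Eb dominant seventh; third in the bass means first inversion (figured bass 6/5).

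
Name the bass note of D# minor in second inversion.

In second inversion the fifth is lowest. For D# minor (D#–F#–A#) that is A#.

A#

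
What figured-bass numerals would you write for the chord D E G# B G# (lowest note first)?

4/2

The notes D, E, G#, B stack in thirds as E–G#–B–D — an E dominant seventh chord. The bass D is the seventh, so this is third inversion: figured 4/2.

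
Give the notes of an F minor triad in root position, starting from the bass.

F minor is F–Ab–C. Root position puts the root (F) in the bass, with the remaining tones above: F, Ab, C.

F, Ab, C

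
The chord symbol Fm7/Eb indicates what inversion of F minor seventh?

third inversion

Fm7/Eb means F minor seventh with Eb in the bass. Eb is the seventh of F minor seventh (F–Ab–C–Eb), so this is third inversion.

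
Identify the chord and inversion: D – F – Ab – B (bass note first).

The pitch classes D, F, Ab, B arrange in thirds as B–D–F–Ab: a B diminished seventh chord.
With the third (D) in the bass, the chord is in first inversion (figured bass 6/5).

B diminished seventh, first inversion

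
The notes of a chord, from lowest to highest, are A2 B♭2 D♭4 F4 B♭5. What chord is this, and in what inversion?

Reducing to letter names: A, Bb, Db, F. These stack in thirds as Bb–Db–F–A — a Bb minor-major seventh chord.
A is the seventh of Bb minor-major seventh; seventh in the bass means third inversion (figured bass 4/2).

Bb minor-major seventh, third inversion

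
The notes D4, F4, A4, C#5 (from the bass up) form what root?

D

D, F, A, C# are the tones of a D minor-major seventh chord (D–F–A–C#), making D the root.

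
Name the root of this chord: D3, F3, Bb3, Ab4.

Bb

The distinct letter names are D, F, Bb, Ab. Arranged as a stack of thirds they read Bb–D–F–Ab, so Bb is the root (a Bb dominant seventh chord).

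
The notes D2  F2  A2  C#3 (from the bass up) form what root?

The distinct letter names are D, F, A, C#. Arranged as a stack of thirds they read D–F–A–C#, so D is the root (a D minor-major seventh chord).

D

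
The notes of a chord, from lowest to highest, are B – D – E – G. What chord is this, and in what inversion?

The pitch classes B, D, E, G arrange in thirds as E–G–B–D: an E minor seventh chord.
The lowest note is B, the fifth of the chord, so this is second inversion (figured bass 4/3).

E minor seventh, second inversion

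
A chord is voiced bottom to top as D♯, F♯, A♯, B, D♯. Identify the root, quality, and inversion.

Reducing to letter names: D#, F#, A#, B. These stack in thirds as B–D#–F#–A# — a B major seventh chord.
With the third (D#) in the bass, the chord is in first inversion (figured bass 6/5).

B major seventh, first inversion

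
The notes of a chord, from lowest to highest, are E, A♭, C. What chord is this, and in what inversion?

Reducing to letter names: E, Ab, C. These stack in thirds as Ab–C–E — an Ab augmented triad.
With the fifth (E) in the bass, the chord is in second inversion (figured bass 6/4).

Ab augmented, second inversion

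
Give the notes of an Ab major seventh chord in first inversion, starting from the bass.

C, Eb, G, Ab

Spelling Ab major seventh: Ab–C–Eb–G. In first inversion the third is bass, giving C, Eb, G, Ab from the bottom.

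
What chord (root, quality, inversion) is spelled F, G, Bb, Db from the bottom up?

G half-diminished seventh, third inversion

The distinct note names are F, G, Bb, Db. Stacked in thirds they read G–Bb–Db–F, which is a half-diminished seventh chord on G.
The lowest note is F, the seventh of the chord, so this is third inversion (figured bass 4/2).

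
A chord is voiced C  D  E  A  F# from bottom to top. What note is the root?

The distinct letter names are C, D, E, A, F#. Arranged as a stack of thirds they read D–F#–A–C–E, so D is the root (a D dominant ninth chord).

D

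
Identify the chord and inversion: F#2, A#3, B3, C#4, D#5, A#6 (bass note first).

B major ninth, second inversion

Reducing to letter names: F#, A#, B, C#, D#. These stack in thirds as B–D#–F#–A#–C# — a B major ninth chord.
With the fifth (F#) in the bass, the chord is in second inversion.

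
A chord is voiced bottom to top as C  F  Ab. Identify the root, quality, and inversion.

The distinct note names are C, F, Ab. Stacked in thirds they read F–Ab–C, which is a minor triad on F.
C is the fifth of F minor; fifth in the bass means second inversion (figured bass 6/4).

F minor, second inversion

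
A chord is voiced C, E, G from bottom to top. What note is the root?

C, E, G are the tones of a C major triad (C–E–G), making C the root.

C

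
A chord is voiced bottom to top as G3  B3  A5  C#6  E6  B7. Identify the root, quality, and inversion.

A dominant ninth, third inversion

The pitch classes G, B, A, C#, E arrange in thirds as A–C#–E–G–B: an A dominant ninth chord.
G is the seventh of A dominant ninth; seventh in the bass means third inversion.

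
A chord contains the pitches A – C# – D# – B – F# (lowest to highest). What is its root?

B

Reordering A, C#, D#, B, F# into stacked thirds gives B–D#–F#–A–C#; the bottom of that stack, B, is the root.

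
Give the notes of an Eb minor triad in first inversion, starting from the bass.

Gb, Bb, Eb

The chord tones are Eb–Gb–Bb. With the third (Gb) lowest for first inversion: Gb, Bb, Eb.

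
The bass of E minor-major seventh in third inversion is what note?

E minor-major seventh is E–G–B–D#. Third inversion places the seventh in the bass: D#.

D#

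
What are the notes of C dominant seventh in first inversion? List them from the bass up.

E, G, Bb, C

Spelling C dominant seventh: C–E–G–Bb. In first inversion the third is bass, giving E, G, Bb, C from the bottom.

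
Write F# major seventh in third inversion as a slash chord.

F#maj7/E#

Third inversion of F# major seventh has the seventh (E#) in the bass. As a slash chord: F#maj7/E#.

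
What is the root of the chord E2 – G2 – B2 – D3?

Reordering E, G, B, D into stacked thirds gives E–G–B–D; the bottom of that stack, E, is the root.

E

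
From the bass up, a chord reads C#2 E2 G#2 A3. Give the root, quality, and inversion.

A major seventh, first inversion

The distinct note names are C#, E, G#, A. Stacked in thirds they read A–C#–E–G#, which is a major seventh chord on A.
The lowest note is C#, the third of the chord, so this is first inversion (figured bass 6/5).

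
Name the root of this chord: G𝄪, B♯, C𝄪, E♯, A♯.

A#

G##, B#, C##, E#, A# are the tones of an A# major ninth chord (A#–C##–E#–G##–B#), making A# the root.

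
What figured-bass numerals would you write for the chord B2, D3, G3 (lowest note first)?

The notes B, D, G stack in thirds as G–B–D — a G major triad. The bass B is the third, so this is first inversion: figured 6.

6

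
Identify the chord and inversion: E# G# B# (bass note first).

E# minor, root position

The pitch classes E#, G#, B# arrange in thirds as E#–G#–B#: an E# minor triad.
The lowest note is E#, the root of the chord, so this is root position (figured bass 5/3).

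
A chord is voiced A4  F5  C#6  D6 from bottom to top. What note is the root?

D

Reordering A, F, C#, D into stacked thirds gives D–F–A–C#; the bottom of that stack, D, is the root.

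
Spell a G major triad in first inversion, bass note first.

G major is G–B–D. First inversion puts the third (B) in the bass, with the remaining tones above: B, D, G.

B, D, G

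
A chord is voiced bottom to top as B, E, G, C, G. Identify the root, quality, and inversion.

C major seventh, third inversion

Reducing to letter names: B, E, G, C. These stack in thirds as C–E–G–B — a C major seventh chord.
With the seventh (B) in the bass, the chord is in third inversion (figured bass 4/2).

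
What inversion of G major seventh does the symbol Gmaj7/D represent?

second inversion

Gmaj7/D means G major seventh with D in the bass. D is the fifth of G major seventh (G–B–D–F#), so this is second inversion.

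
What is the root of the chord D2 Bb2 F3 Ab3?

Reordering D, Bb, F, Ab into stacked thirds gives Bb–D–F–Ab; the bottom of that stack, Bb, is the root.

Bb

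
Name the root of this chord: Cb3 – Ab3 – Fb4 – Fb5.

Fb

The distinct letter names are Cb, Ab, Fb. Arranged as a stack of thirds they read Fb–Ab–Cb, so Fb is the root (an Fb major triad).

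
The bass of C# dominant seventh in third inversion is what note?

B

C# dominant seventh is C#–E#–G#–B. Third inversion places the seventh in the bass: B.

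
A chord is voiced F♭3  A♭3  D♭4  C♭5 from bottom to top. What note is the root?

Db

Fb, Ab, Db, Cb are the tones of a Db minor seventh chord (Db–Fb–Ab–Cb), making Db the root.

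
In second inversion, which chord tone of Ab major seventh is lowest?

Eb

Ab major seventh is Ab–C–Eb–G. Second inversion places the fifth in the bass: Eb.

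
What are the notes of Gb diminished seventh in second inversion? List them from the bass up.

Gb diminished seventh is Gb–Bbb–Dbb–Fbb. Second inversion puts the fifth (Dbb) in the bass, with the remaining tones above: Dbb, Fbb, Gb, Bbb.

Dbb, Fbb, Gb, Bbb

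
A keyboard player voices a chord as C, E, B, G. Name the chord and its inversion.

The distinct note names are C, E, B, G. Stacked in thirds they read C–E–G–B, which is a major seventh chord on C.
The lowest note is C, the root of the chord, so this is root position (figured bass 7).

C major seventh, root position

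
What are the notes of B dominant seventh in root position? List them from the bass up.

B, D#, F#, A

The chord tones are B–D#–F#–A. With the root (B) lowest for root position: B, D#, F#, A.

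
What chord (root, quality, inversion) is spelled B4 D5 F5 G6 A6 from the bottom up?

The pitch classes B, D, F, G, A arrange in thirds as G–B–D–F–A: a G dominant ninth chord.
B is the third of G dominant ninth; third in the bass means first inversion.

G dominant ninth, first inversion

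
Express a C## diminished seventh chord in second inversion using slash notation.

Second inversion of C## diminished seventh has the fifth (G#) in the bass. As a slash chord: C##dim7/G#.

C##dim7/G#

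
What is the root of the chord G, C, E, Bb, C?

G, C, E, Bb are the tones of a C dominant seventh chord (C–E–G–Bb), making C the root.

C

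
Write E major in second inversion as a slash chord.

Second inversion of E major has the fifth (B) in the bass. As a slash chord: E/B.

E/B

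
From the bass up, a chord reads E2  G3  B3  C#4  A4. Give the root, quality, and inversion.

A dominant ninth, second inversion

The distinct note names are E, G, B, C#, A. Stacked in thirds they read A–C#–E–G–B, which is a dominant ninth chord on A.
The lowest note is E, the fifth of the chord, so this is second inversion.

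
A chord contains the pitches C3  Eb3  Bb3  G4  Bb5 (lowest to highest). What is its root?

C

The distinct letter names are C, Eb, Bb, G. Arranged as a stack of thirds they read C–Eb–G–Bb, so C is the root (a C minor seventh chord).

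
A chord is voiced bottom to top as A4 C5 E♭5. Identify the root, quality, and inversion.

The distinct note names are A, C, Eb. Stacked in thirds they read A–C–Eb, which is a diminished triad on A.
With the root (A) in the bass, the chord is in root position (figured bass 5/3).

A diminished, root position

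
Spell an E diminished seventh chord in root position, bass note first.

E diminished seventh is E–G–Bb–Db. Root position puts the root (E) in the bass, with the remaining tones above: E, G, Bb, Db.

E, G, Bb, Db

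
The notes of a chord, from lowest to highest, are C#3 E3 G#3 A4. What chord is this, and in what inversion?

A major seventh, first inversion

The pitch classes C#, E, G#, A arrange in thirds as A–C#–E–G#: an A major seventh chord.
With the third (C#) in the bass, the chord is in first inversion (figured bass 6/5).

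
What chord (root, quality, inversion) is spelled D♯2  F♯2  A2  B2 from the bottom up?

B dominant seventh, first inversion

Reducing to letter names: D#, F#, A, B. These stack in thirds as B–D#–F#–A — a B dominant seventh chord.
The lowest note is D#, the third of the chord, so this is first inversion (figured bass 6/5).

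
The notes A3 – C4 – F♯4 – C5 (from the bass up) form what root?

F#

The distinct letter names are A, C, F#. Arranged as a stack of thirds they read F#–A–C, so F# is the root (an F# diminished triad).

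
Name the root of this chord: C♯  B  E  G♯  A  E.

A

C#, B, E, G#, A are the tones of an A major ninth chord (A–C#–E–G#–B), making A the root.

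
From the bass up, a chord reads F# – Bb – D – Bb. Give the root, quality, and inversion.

The distinct note names are F#, Bb, D. Stacked in thirds they read Bb–D–F#, which is an augmented triad on Bb.
With the fifth (F#) in the bass, the chord is in second inversion (figured bass 6/4).

Bb augmented, second inversion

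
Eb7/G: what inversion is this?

first inversion

Eb7/G means Eb dominant seventh with G in the bass. G is the third of Eb dominant seventh (Eb–G–Bb–Db), so this is first inversion.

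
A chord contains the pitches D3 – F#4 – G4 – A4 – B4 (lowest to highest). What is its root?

G

D, F#, G, A, B are the tones of a G major ninth chord (G–B–D–F#–A), making G the root.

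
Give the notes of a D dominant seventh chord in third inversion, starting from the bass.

Spelling D dominant seventh: D–F#–A–C. In third inversion the seventh is bass, giving C, D, F#, A from the bottom.

C, D, F#, A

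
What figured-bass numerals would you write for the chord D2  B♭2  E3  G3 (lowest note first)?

The notes D, Bb, E, G stack in thirds as E–G–Bb–D — an E half-diminished seventh chord. The bass D is the seventh, so this is third inversion: figured 4/2.

4/2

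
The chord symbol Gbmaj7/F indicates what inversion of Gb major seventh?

Gbmaj7/F means Gb major seventh with F in the bass. F is the seventh of Gb major seventh (Gb–Bb–Db–F), so this is third inversion.

third inversion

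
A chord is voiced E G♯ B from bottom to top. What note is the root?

E

The distinct letter names are E, G#, B. Arranged as a stack of thirds they read E–G#–B, so E is the root (an E major triad).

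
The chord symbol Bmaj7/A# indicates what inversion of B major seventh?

Bmaj7/A# means B major seventh with A# in the bass. A# is the seventh of B major seventh (B–D#–F#–A#), so this is third inversion.

third inversion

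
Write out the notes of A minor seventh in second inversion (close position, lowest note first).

A minor seventh is A–C–E–G. Second inversion puts the fifth (E) in the bass, with the remaining tones above: E, G, A, C.

E, G, A, C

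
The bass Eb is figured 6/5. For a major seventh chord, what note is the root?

The figures 6/5 mean the third of the chord is in the bass. If Eb is the third of a major seventh chord, the root is Cb (chord tones Cb–Eb–Gb–Bb).

Cb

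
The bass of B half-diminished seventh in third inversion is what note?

B half-diminished seventh is B–D–F–A. Third inversion places the seventh in the bass: A.

A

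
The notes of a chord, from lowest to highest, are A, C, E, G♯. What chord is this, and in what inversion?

A minor-major seventh, root position

The pitch classes A, C, E, G# arrange in thirds as A–C–E–G#: an A minor-major seventh chord.
With the root (A) in the bass, the chord is in root position (figured bass 7).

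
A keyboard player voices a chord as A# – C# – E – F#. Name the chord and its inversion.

The distinct note names are A#, C#, E, F#. Stacked in thirds they read F#–A#–C#–E, which is a dominant seventh chord on F#.
A# is the third of F# dominant seventh; third in the bass means first inversion (figured bass 6/5).

F# dominant seventh, first inversion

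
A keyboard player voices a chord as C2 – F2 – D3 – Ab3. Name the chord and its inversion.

D half-diminished seventh, third inversion

Reducing to letter names: C, F, D, Ab. These stack in thirds as D–F–Ab–C — a D half-diminished seventh chord.
The lowest note is C, the seventh of the chord, so this is third inversion (figured bass 4/2).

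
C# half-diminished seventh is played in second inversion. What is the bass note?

In second inversion the fifth is lowest. For C# half-diminished seventh (C#–E–G–B) that is G.

G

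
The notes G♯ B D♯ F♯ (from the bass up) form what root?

G#, B, D#, F# are the tones of a G# minor seventh chord (G#–B–D#–F#), making G# the root.

G#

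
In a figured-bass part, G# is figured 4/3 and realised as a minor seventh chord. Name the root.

C#

The figures 4/3 mean the fifth of the chord is in the bass. If G# is the fifth of a minor seventh chord, the root is C# (chord tones C#–E–G#–B).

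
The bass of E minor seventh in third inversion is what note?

D

The seventh of E minor seventh (E–G–B–D) is D; that is the bass in third inversion.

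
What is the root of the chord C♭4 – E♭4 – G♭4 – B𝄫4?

Cb

The distinct letter names are Cb, Eb, Gb, Bbb. Arranged as a stack of thirds they read Cb–Eb–Gb–Bbb, so Cb is the root (a Cb dominant seventh chord).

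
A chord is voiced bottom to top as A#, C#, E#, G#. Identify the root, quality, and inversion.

The pitch classes A#, C#, E#, G# arrange in thirds as A#–C#–E#–G#: an A# minor seventh chord.
A# is the root of A# minor seventh; root in the bass means root position (figured bass 7).

A# minor seventh, root position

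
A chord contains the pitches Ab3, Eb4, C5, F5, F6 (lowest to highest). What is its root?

The distinct letter names are Ab, Eb, C, F. Arranged as a stack of thirds they read F–Ab–C–Eb, so F is the root (an F minor seventh chord).

F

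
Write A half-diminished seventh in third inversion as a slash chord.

Third inversion of A half-diminished seventh has the seventh (G) in the bass. As a slash chord: Aø7/G.

Aø7/G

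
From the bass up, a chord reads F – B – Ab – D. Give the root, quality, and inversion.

The distinct note names are F, B, Ab, D. Stacked in thirds they read B–D–F–Ab, which is a diminished seventh chord on B.
F is the fifth of B diminished seventh; fifth in the bass means second inversion (figured bass 4/3).

B diminished seventh, second inversion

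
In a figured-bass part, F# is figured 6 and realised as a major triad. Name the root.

D

The figures 6 mean the third of the chord is in the bass. If F# is the third of a major triad, the root is D (chord tones D–F#–A).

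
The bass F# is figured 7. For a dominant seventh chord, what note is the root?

The figures 7 mean the root of the chord is in the bass. If F# is the root of a dominant seventh chord, the root is F# (chord tones F#–A#–C#–E).

F#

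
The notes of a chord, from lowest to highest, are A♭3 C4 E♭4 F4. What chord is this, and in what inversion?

The pitch classes Ab, C, Eb, F arrange in thirds as F–Ab–C–Eb: an F minor seventh chord.
Ab is the third of F minor seventh; third in the bass means first inversion (figured bass 6/5).

F minor seventh, first inversion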